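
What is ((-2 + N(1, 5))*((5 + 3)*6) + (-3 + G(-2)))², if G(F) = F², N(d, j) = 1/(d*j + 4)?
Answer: 72361/9 ≈ 8040.1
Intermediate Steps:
N(d, j) = 1/(4 + d*j)
((-2 + N(1, 5))*((5 + 3)*6) + (-3 + G(-2)))² = ((-2 + 1/(4 + 1*5))*((5 + 3)*6) + (-3 + (-2)²))² = ((-2 + 1/(4 + 5))*(8*6) + (-3 + 4))² = ((-2 + 1/9)*48 + 1)² = ((-2 + ⅑)*48 + 1)² = (-17/9*48 + 1)² = (-272/3 + 1)² = (-269/3)² = 72361/9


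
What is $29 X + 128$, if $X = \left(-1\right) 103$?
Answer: $-2859$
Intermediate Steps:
$X = -103$
$29 X + 128 = 29 \left(-103\right) + 128 = -2987 + 128 = -2859$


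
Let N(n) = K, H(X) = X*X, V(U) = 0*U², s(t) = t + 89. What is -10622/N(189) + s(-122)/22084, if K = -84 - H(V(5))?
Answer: 58643369/463764 ≈ 126.45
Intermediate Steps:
s(t) = 89 + t
V(U) = 0
H(X) = X²
K = -84 (K = -84 - 1*0² = -84 - 1*0 = -84 + 0 = -84)
N(n) = -84
-10622/N(189) + s(-122)/22084 = -10622/(-84) + (89 - 122)/22084 = -10622*(-1/84) - 33*1/22084 = 5311/42 - 33/22084 = 58643369/463764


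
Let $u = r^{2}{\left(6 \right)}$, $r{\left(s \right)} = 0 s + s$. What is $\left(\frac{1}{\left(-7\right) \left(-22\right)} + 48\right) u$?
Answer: $\frac{133074}{77} \approx 1728.2$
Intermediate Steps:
$r{\left(s \right)} = s$ ($r{\left(s \right)} = 0 + s = s$)
$u = 36$ ($u = 6^{2} = 36$)
$\left(\frac{1}{\left(-7\right) \left(-22\right)} + 48\right) u = \left(\frac{1}{\left(-7\right) \left(-22\right)} + 48\right) 36 = \left(\left(- \frac{1}{7}\right) \left(- \frac{1}{22}\right) + 48\right) 36 = \left(\frac{1}{154} + 48\right) 36 = \frac{7393}{154} \cdot 36 = \frac{133074}{77}$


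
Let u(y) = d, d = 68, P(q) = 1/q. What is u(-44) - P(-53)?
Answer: 3605/53 ≈ 68.019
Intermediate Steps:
u(y) = 68
u(-44) - P(-53) = 68 - 1/(-53) = 68 - 1*(-1/53) = 68 + 1/53 = 3605/53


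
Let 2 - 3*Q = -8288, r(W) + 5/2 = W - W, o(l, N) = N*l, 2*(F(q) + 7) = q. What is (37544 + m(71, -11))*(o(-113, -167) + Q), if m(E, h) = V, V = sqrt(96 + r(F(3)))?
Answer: 2436718232/3 + 64903*sqrt(374)/6 ≈ 8.1245e+8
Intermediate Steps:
F(q) = -7 + q/2
r(W) = -5/2 (r(W) = -5/2 + (W - W) = -5/2 + 0 = -5/2)
Q = 8290/3 (Q = 2/3 - 1/3*(-8288) = 2/3 + 8288/3 = 8290/3 ≈ 2763.3)
V = sqrt(374)/2 (V = sqrt(96 - 5/2) = sqrt(187/2) = sqrt(374)/2 ≈ 9.6695)
m(E, h) = sqrt(374)/2
(37544 + m(71, -11))*(o(-113, -167) + Q) = (37544 + sqrt(374)/2)*(-167*(-113) + 8290/3) = (37544 + sqrt(374)/2)*(18871 + 8290/3) = (37544 + sqrt(374)/2)*(64903/3) = 2436718232/3 + 64903*sqrt(374)/6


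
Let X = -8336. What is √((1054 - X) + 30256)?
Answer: √39646 ≈ 199.11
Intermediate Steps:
√((1054 - X) + 30256) = √((1054 - 1*(-8336)) + 30256) = √((1054 + 8336) + 30256) = √(9390 + 30256) = √39646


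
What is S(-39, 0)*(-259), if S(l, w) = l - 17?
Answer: 14504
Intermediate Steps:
S(l, w) = -17 + l
S(-39, 0)*(-259) = (-17 - 39)*(-259) = -56*(-259) = 14504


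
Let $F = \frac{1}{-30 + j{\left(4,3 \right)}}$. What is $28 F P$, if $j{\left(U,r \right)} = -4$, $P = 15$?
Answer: $- \frac{210}{17} \approx -12.353$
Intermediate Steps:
$F = - \frac{1}{34}$ ($F = \frac{1}{-30 - 4} = \frac{1}{-34} = - \frac{1}{34} \approx -0.029412$)
$28 F P = 28 \left(- \frac{1}{34}\right) 15 = \left(- \frac{14}{17}\right) 15 = - \frac{210}{17}$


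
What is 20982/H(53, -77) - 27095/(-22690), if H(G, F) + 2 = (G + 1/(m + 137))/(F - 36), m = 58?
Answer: -1048898348473/123447214 ≈ -8496.7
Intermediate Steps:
H(G, F) = -2 + (1/195 + G)/(-36 + F) (H(G, F) = -2 + (G + 1/(58 + 137))/(F - 36) = -2 + (G + 1/195)/(-36 + F) = -2 + (1/195 + G)/(-36 + F))
20982/H(53, -77) - 27095/(-22690) = 20982/(((14041/195 + 53 - 2*(-77))/(-36 - 77))) - 27095/(-22690) = 20982/(((14041/195 + 53 + 154)/(-113))) - 27095*(-1/22690) = 20982/((-1/113*54406/195)) + 5419/4538 = 20982/(-54406/22035) + 5419/4538 = 20982*(-22035/54406) + 5419/4538 = -231169185/27203 + 5419/4538 = -1048898348473/123447214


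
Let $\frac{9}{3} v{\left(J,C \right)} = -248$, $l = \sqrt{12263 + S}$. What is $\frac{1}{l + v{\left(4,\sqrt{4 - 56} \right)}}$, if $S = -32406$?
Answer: $- \frac{744}{242791} - \frac{9 i \sqrt{20143}}{242791} \approx -0.0030644 - 0.005261 i$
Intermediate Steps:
$l = i \sqrt{20143}$ ($l = \sqrt{12263 - 32406} = \sqrt{-20143} = i \sqrt{20143} \approx 141.93 i$)
$v{\left(J,C \right)} = - \frac{248}{3}$ ($v{\left(J,C \right)} = \frac{1}{3} \left(-248\right) = - \frac{248}{3}$)
$\frac{1}{l + v{\left(4,\sqrt{4 - 56} \right)}} = \frac{1}{i \sqrt{20143} - \frac{248}{3}} = \frac{1}{- \frac{248}{3} + i \sqrt{20143}}$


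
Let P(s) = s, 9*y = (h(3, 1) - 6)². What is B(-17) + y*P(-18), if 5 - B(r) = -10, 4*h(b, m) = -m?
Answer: -505/8 ≈ -63.125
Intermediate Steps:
h(b, m) = -m/4 (h(b, m) = (-m)/4 = -m/4)
B(r) = 15 (B(r) = 5 - 1*(-10) = 5 + 10 = 15)
y = 625/144 (y = (-¼*1 - 6)²/9 = (-¼ - 6)²/9 = (-25/4)²/9 = (⅑)*(625/16) = 625/144 ≈ 4.3403)
B(-17) + y*P(-18) = 15 + (625/144)*(-18) = 15 - 625/8 = -505/8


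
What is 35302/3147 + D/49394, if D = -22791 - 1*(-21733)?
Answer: 870188731/77721459 ≈ 11.196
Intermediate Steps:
D = -1058 (D = -22791 + 21733 = -1058)
35302/3147 + D/49394 = 35302/3147 - 1058/49394 = 35302*(1/3147) - 1058*1/49394 = 35302/3147 - 529/24697 = 870188731/77721459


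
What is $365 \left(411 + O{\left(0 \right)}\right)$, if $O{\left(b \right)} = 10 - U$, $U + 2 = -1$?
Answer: $154760$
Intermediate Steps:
$U = -3$ ($U = -2 - 1 = -3$)
$O{\left(b \right)} = 13$ ($O{\left(b \right)} = 10 - -3 = 10 + 3 = 13$)
$365 \left(411 + O{\left(0 \right)}\right) = 365 \left(411 + 13\right) = 365 \cdot 424 = 154760$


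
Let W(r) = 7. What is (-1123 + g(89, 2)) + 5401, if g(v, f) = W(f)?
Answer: 4285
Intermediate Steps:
g(v, f) = 7
(-1123 + g(89, 2)) + 5401 = (-1123 + 7) + 5401 = -1116 + 5401 = 4285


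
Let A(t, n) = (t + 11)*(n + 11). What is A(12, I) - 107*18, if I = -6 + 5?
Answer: -1696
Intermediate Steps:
I = -1
A(t, n) = (11 + n)*(11 + t) (A(t, n) = (11 + t)*(11 + n) = (11 + n)*(11 + t))
A(12, I) - 107*18 = (121 + 11*(-1) + 11*12 - 1*12) - 107*18 = (121 - 11 + 132 - 12) - 1926 = 230 - 1926 = -1696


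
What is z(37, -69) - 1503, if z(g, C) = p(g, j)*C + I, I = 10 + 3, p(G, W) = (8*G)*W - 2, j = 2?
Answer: -42200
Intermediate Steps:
p(G, W) = -2 + 8*G*W (p(G, W) = 8*G*W - 2 = -2 + 8*G*W)
I = 13
z(g, C) = 13 + C*(-2 + 16*g) (z(g, C) = (-2 + 8*g*2)*C + 13 = (-2 + 16*g)*C + 13 = C*(-2 + 16*g) + 13 = 13 + C*(-2 + 16*g))
z(37, -69) - 1503 = (13 + 2*(-69)*(-1 + 8*37)) - 1503 = (13 + 2*(-69)*(-1 + 296)) - 1503 = (13 + 2*(-69)*295) - 1503 = (13 - 40710) - 1503 = -40697 - 1503 = -42200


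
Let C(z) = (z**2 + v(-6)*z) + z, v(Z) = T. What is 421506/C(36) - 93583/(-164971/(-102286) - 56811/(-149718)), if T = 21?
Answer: -69317099271997/1482065068 ≈ -46771.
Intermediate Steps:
v(Z) = 21
C(z) = z**2 + 22*z (C(z) = (z**2 + 21*z) + z = z**2 + 22*z)
421506/C(36) - 93583/(-164971/(-102286) - 56811/(-149718)) = 421506/((36*(22 + 36))) - 93583/(-164971/(-102286) - 56811/(-149718)) = 421506/((36*58)) - 93583/(-164971*(-1/102286) - 56811*(-1/149718)) = 421506/2088 - 93583/(829/514 + 18937/49906) = 421506*(1/2088) - 93583/12776423/6412921 = 23417/116 - 93583*6412921/12776423 = 23417/116 - 600140385943/12776423 = -69317099271997/1482065068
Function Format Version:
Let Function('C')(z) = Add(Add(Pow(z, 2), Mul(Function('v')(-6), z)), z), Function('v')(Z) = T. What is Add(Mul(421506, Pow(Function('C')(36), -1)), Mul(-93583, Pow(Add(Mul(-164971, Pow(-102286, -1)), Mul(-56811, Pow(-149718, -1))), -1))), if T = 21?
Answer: Rational(-69317099271997, 1482065068) ≈ -46771.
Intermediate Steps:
Function('v')(Z) = 21
Function('C')(z) = Add(Pow(z, 2), Mul(22, z)) (Function('C')(z) = Add(Add(Pow(z, 2), Mul(21, z)), z) = Add(Pow(z, 2), Mul(22, z)))
Add(Mul(421506, Pow(Function('C')(36), -1)), Mul(-93583, Pow(Add(Mul(-164971, Pow(-102286, -1)), Mul(-56811, Pow(-149718, -1))), -1))) = Add(Mul(421506, Pow(Mul(36, Add(22, 36)), -1)), Mul(-93583, Pow(Add(Mul(-164971, Pow(-102286, -1)), Mul(-56811, Pow(-149718, -1))), -1))) = Add(Mul(421506, Pow(Mul(36, 58), -1)), Mul(-93583, Pow(Add(Mul(-164971, Rational(-1, 102286)), Mul(-56811, Rational(-1, 149718))), -1))) = Add(Mul(421506, Pow(2088, -1)), Mul(-93583, Pow(Add(Rational(829, 514), Rational(18937, 49906)), -1))) = Add(Mul(421506, Rational(1, 2088)), Mul(-93583, Pow(Rational(12776423, 6412921), -1))) = Add(Rational(23417, 116), Mul(-93583, Rational(6412921, 12776423))) = Add(Rational(23417, 116), Rational(-600140385943, 12776423)) = Rational(-69317099271997, 1482065068)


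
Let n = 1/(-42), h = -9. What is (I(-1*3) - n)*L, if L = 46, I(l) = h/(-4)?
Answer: 4393/42 ≈ 104.60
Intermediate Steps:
n = -1/42 ≈ -0.023810
I(l) = 9/4 (I(l) = -9/(-4) = -9*(-¼) = 9/4)
(I(-1*3) - n)*L = (9/4 - 1*(-1/42))*46 = (9/4 + 1/42)*46 = (191/84)*46 = 4393/42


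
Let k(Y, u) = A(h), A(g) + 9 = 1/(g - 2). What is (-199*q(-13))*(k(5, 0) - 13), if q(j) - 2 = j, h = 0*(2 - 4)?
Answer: -98505/2 ≈ -49253.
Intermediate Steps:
h = 0 (h = 0*(-2) = 0)
q(j) = 2 + j
A(g) = -9 + 1/(-2 + g) (A(g) = -9 + 1/(g - 2) = -9 + 1/(-2 + g))
k(Y, u) = -19/2 (k(Y, u) = (19 - 9*0)/(-2 + 0) = (19 + 0)/(-2) = -½*19 = -19/2)
(-199*q(-13))*(k(5, 0) - 13) = (-199*(2 - 13))*(-19/2 - 13) = -199*(-11)*(-45/2) = 2189*(-45/2) = -98505/2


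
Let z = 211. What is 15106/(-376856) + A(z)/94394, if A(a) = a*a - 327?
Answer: 3807214575/8893236316 ≈ 0.42810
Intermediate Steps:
A(a) = -327 + a² (A(a) = a² - 327 = -327 + a²)
15106/(-376856) + A(z)/94394 = 15106/(-376856) + (-327 + 211²)/94394 = 15106*(-1/376856) + (-327 + 44521)*(1/94394) = -7553/188428 + 44194*(1/94394) = -7553/188428 + 22097/47197 = 3807214575/8893236316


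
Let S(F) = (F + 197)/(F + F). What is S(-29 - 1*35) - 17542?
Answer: -2245509/128 ≈ -17543.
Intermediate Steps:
S(F) = (197 + F)/(2*F) (S(F) = (197 + F)/((2*F)) = (197 + F)*(1/(2*F)) = (197 + F)/(2*F))
S(-29 - 1*35) - 17542 = (197 + (-29 - 1*35))/(2*(-29 - 1*35)) - 17542 = (197 + (-29 - 35))/(2*(-29 - 35)) - 17542 = (1/2)*(197 - 64)/(-64) - 17542 = (1/2)*(-1/64)*133 - 17542 = -133/128 - 17542 = -2245509/128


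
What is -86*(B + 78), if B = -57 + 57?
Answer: -6708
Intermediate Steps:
B = 0
-86*(B + 78) = -86*(0 + 78) = -86*78 = -6708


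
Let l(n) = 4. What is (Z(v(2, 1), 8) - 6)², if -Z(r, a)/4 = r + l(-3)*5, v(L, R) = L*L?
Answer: 10404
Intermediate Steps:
v(L, R) = L²
Z(r, a) = -80 - 4*r (Z(r, a) = -4*(r + 4*5) = -4*(r + 20) = -4*(20 + r) = -80 - 4*r)
(Z(v(2, 1), 8) - 6)² = ((-80 - 4*2²) - 6)² = ((-80 - 4*4) - 6)² = ((-80 - 16) - 6)² = (-96 - 6)² = (-102)² = 10404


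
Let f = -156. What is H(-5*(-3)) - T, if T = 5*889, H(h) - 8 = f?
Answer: -4593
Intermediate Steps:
H(h) = -148 (H(h) = 8 - 156 = -148)
T = 4445
H(-5*(-3)) - T = -148 - 1*4445 = -148 - 4445 = -4593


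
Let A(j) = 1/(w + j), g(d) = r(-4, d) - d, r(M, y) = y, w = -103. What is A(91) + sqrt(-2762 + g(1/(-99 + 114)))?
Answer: -1/12 + I*sqrt(2762) ≈ -0.083333 + 52.555*I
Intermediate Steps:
g(d) = 0 (g(d) = d - d = 0)
A(j) = 1/(-103 + j)
A(91) + sqrt(-2762 + g(1/(-99 + 114))) = 1/(-103 + 91) + sqrt(-2762 + 0) = 1/(-12) + sqrt(-2762) = -1/12 + I*sqrt(2762)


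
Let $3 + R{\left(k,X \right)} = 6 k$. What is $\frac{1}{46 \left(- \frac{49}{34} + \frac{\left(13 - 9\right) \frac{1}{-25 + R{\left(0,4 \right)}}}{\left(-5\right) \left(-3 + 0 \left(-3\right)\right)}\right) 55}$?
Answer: $- \frac{357}{1310287} \approx -0.00027246$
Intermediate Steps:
$R{\left(k,X \right)} = -3 + 6 k$
$\frac{1}{46 \left(- \frac{49}{34} + \frac{\left(13 - 9\right) \frac{1}{-25 + R{\left(0,4 \right)}}}{\left(-5\right) \left(-3 + 0 \left(-3\right)\right)}\right) 55} = \frac{1}{46 \left(- \frac{49}{34} + \frac{\left(13 - 9\right) \frac{1}{-25 + \left(-3 + 6 \cdot 0\right)}}{\left(-5\right) \left(-3 + 0 \left(-3\right)\right)}\right) 55} = \frac{1}{46 \left(\left(-49\right) \frac{1}{34} + \frac{4 \frac{1}{-25 + \left(-3 + 0\right)}}{\left(-5\right) \left(-3 + 0\right)}\right) 55} = \frac{1}{46 \left(- \frac{49}{34} + \frac{4 \frac{1}{-25 - 3}}{\left(-5\right) \left(-3\right)}\right) 55} = \frac{1}{46 \left(- \frac{49}{34} + \frac{4 \frac{1}{-28}}{15}\right) 55} = \frac{1}{46 \left(- \frac{49}{34} + 4 \left(- \frac{1}{28}\right) \frac{1}{15}\right) 55} = \frac{1}{46 \left(- \frac{49}{34} - \frac{1}{105}\right) 55} = \frac{1}{46 \left(- \frac{5179}{3570}\right) 55} = \frac{1}{\left(- \frac{119117}{1785}\right) 55} = \frac{1}{- \frac{1310287}{357}} = - \frac{357}{1310287}$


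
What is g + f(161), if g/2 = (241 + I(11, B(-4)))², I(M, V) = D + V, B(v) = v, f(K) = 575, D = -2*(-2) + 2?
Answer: 118673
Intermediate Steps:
D = 6 (D = 4 + 2 = 6)
I(M, V) = 6 + V
g = 118098 (g = 2*(241 + (6 - 4))² = 2*(241 + 2)² = 2*243² = 2*59049 = 118098)
g + f(161) = 118098 + 575 = 118673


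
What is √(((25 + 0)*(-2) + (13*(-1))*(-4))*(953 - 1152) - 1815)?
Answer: I*√2213 ≈ 47.043*I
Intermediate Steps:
√(((25 + 0)*(-2) + (13*(-1))*(-4))*(953 - 1152) - 1815) = √((25*(-2) - 13*(-4))*(-199) - 1815) = √((-50 + 52)*(-199) - 1815) = √(2*(-199) - 1815) = √(-398 - 1815) = √(-2213) = I*√2213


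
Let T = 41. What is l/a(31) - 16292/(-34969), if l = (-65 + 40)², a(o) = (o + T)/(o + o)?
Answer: 678110887/1258884 ≈ 538.66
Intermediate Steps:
a(o) = (41 + o)/(2*o) (a(o) = (o + 41)/(o + o) = (41 + o)/((2*o)) = (41 + o)*(1/(2*o)) = (41 + o)/(2*o))
l = 625 (l = (-25)² = 625)
l/a(31) - 16292/(-34969) = 625/(((½)*(41 + 31)/31)) - 16292/(-34969) = 625/(((½)*(1/31)*72)) - 16292*(-1/34969) = 625/(36/31) + 16292/34969 = 625*(31/36) + 16292/34969 = 19375/36 + 16292/34969 = 678110887/1258884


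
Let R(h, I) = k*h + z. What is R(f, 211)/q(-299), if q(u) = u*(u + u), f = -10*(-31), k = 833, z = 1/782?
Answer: 201935861/139823164 ≈ 1.4442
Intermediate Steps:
z = 1/782 ≈ 0.0012788
f = 310
q(u) = 2*u² (q(u) = u*(2*u) = 2*u²)
R(h, I) = 1/782 + 833*h (R(h, I) = 833*h + 1/782 = 1/782 + 833*h)
R(f, 211)/q(-299) = (1/782 + 833*310)/((2*(-299)²)) = (1/782 + 258230)/((2*89401)) = (201935861/782)/178802 = (201935861/782)*(1/178802) = 201935861/139823164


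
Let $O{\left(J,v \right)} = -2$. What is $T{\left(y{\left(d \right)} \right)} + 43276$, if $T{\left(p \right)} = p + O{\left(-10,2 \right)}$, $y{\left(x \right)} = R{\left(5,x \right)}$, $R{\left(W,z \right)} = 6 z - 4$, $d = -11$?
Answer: $43204$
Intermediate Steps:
$R{\left(W,z \right)} = -4 + 6 z$
$y{\left(x \right)} = -4 + 6 x$
$T{\left(p \right)} = -2 + p$ ($T{\left(p \right)} = p - 2 = -2 + p$)
$T{\left(y{\left(d \right)} \right)} + 43276 = \left(-2 + \left(-4 + 6 \left(-11\right)\right)\right) + 43276 = \left(-2 - 70\right) + 43276 = -72 + 43276 = 43204$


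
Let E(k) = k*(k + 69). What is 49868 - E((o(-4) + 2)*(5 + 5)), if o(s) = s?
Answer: 50848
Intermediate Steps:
E(k) = k*(69 + k)
49868 - E((o(-4) + 2)*(5 + 5)) = 49868 - (-4 + 2)*(5 + 5)*(69 + (-4 + 2)*(5 + 5)) = 49868 - (-2*10)*(69 - 2*10) = 49868 - (-20)*(69 - 20) = 49868 - (-20)*49 = 49868 - 1*(-980) = 49868 + 980 = 50848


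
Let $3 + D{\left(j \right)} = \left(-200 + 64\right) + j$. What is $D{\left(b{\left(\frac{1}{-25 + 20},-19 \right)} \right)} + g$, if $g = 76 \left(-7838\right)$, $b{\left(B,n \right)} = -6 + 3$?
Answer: $-595830$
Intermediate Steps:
$b{\left(B,n \right)} = -3$
$D{\left(j \right)} = -139 + j$ ($D{\left(j \right)} = -3 + \left(\left(-200 + 64\right) + j\right) = -3 + \left(-136 + j\right) = -139 + j$)
$g = -595688$
$D{\left(b{\left(\frac{1}{-25 + 20},-19 \right)} \right)} + g = \left(-139 - 3\right) - 595688 = -142 - 595688 = -595830$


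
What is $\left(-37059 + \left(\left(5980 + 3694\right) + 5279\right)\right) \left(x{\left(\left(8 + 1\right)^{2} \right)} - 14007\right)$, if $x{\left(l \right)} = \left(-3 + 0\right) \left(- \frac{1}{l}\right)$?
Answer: $\frac{8360223928}{27} \approx 3.0964 \cdot 10^{8}$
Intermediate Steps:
$x{\left(l \right)} = \frac{3}{l}$ ($x{\left(l \right)} = - 3 \left(- \frac{1}{l}\right) = \frac{3}{l}$)
$\left(-37059 + \left(\left(5980 + 3694\right) + 5279\right)\right) \left(x{\left(\left(8 + 1\right)^{2} \right)} - 14007\right) = \left(-37059 + \left(\left(5980 + 3694\right) + 5279\right)\right) \left(\frac{3}{\left(8 + 1\right)^{2}} - 14007\right) = \left(-37059 + \left(9674 + 5279\right)\right) \left(\frac{3}{9^{2}} - 14007\right) = \left(-37059 + 14953\right) \left(\frac{3}{81} - 14007\right) = - 22106 \left(3 \cdot \frac{1}{81} - 14007\right) = - 22106 \left(\frac{1}{27} - 14007\right) = \left(-22106\right) \left(- \frac{378188}{27}\right) = \frac{8360223928}{27}$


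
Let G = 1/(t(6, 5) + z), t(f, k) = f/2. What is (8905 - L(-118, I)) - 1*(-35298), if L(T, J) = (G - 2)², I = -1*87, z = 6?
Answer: 3580154/81 ≈ 44199.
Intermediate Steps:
t(f, k) = f/2 (t(f, k) = f*(½) = f/2)
G = ⅑ (G = 1/((½)*6 + 6) = 1/(3 + 6) = 1/9 = ⅑ ≈ 0.11111)
I = -87
L(T, J) = 289/81 (L(T, J) = (⅑ - 2)² = (-17/9)² = 289/81)
(8905 - L(-118, I)) - 1*(-35298) = (8905 - 1*289/81) - 1*(-35298) = (8905 - 289/81) + 35298 = 721016/81 + 35298 = 3580154/81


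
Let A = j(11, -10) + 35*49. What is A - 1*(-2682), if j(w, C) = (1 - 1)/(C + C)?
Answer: 4397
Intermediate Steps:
j(w, C) = 0 (j(w, C) = 0/((2*C)) = 0*(1/(2*C)) = 0)
A = 1715 (A = 0 + 35*49 = 0 + 1715 = 1715)
A - 1*(-2682) = 1715 - 1*(-2682) = 1715 + 2682 = 4397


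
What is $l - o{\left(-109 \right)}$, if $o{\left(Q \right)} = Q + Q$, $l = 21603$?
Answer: $21821$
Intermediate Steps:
$o{\left(Q \right)} = 2 Q$
$l - o{\left(-109 \right)} = 21603 - 2 \left(-109\right) = 21603 - -218 = 21603 + 218 = 21821$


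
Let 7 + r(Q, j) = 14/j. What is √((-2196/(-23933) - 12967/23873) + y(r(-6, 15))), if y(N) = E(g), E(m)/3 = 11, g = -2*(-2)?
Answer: √10625281884984103246/571352509 ≈ 5.7051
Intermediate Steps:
g = 4
E(m) = 33 (E(m) = 3*11 = 33)
r(Q, j) = -7 + 14/j
y(N) = 33
√((-2196/(-23933) - 12967/23873) + y(r(-6, 15))) = √((-2196/(-23933) - 12967/23873) + 33) = √((-2196*(-1/23933) - 12967*1/23873) + 33) = √((2196/23933 - 12967/23873) + 33) = √(-257914103/571352509 + 33) = √(18596718694/571352509) = √10625281884984103246/571352509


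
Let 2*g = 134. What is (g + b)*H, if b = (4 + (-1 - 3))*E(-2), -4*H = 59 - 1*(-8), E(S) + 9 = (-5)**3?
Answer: -4489/4 ≈ -1122.3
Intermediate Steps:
E(S) = -134 (E(S) = -9 + (-5)**3 = -9 - 125 = -134)
g = 67 (g = (1/2)*134 = 67)
H = -67/4 (H = -(59 - 1*(-8))/4 = -(59 + 8)/4 = -1/4*67 = -67/4 ≈ -16.750)
b = 0 (b = (4 + (-1 - 3))*(-134) = (4 - 4)*(-134) = 0*(-134) = 0)
(g + b)*H = (67 + 0)*(-67/4) = 67*(-67/4) = -4489/4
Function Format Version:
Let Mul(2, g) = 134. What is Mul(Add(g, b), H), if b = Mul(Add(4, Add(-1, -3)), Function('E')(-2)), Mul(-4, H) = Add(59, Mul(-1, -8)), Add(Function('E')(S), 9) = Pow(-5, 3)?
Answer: Rational(-4489, 4) ≈ -1122.3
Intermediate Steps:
Function('E')(S) = -134 (Function('E')(S) = Add(-9, Pow(-5, 3)) = Add(-9, -125) = -134)
g = 67 (g = Mul(Rational(1, 2), 134) = 67)
H = Rational(-67, 4) (H = Mul(Rational(-1, 4), Add(59, Mul(-1, -8))) = Mul(Rational(-1, 4), Add(59, 8)) = Mul(Rational(-1, 4), 67) = Rational(-67, 4) ≈ -16.750)
b = 0 (b = Mul(Add(4, Add(-1, -3)), -134) = Mul(Add(4, -4), -134) = Mul(0, -134) = 0)
Mul(Add(g, b), H) = Mul(Add(67, 0), Rational(-67, 4)) = Mul(67, Rational(-67, 4)) = Rational(-4489, 4)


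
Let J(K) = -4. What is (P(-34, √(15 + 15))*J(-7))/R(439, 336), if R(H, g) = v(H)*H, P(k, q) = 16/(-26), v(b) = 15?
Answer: 32/85605 ≈ 0.00037381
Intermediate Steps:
P(k, q) = -8/13 (P(k, q) = 16*(-1/26) = -8/13)
R(H, g) = 15*H
(P(-34, √(15 + 15))*J(-7))/R(439, 336) = (-8/13*(-4))/((15*439)) = (32/13)/6585 = (32/13)*(1/6585) = 32/85605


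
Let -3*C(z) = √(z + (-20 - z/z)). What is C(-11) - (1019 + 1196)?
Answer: -2215 - 4*I*√2/3 ≈ -2215.0 - 1.8856*I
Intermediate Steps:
C(z) = -√(-21 + z)/3 (C(z) = -√(z + (-20 - z/z))/3 = -√(z + (-20 - 1*1))/3 = -√(z + (-20 - 1))/3 = -√(z - 21)/3 = -√(-21 + z)/3)
C(-11) - (1019 + 1196) = -√(-21 - 11)/3 - (1019 + 1196) = -4*I*√2/3 - 1*2215 = -4*I*√2/3 - 2215 = -2215 - 4*I*√2/3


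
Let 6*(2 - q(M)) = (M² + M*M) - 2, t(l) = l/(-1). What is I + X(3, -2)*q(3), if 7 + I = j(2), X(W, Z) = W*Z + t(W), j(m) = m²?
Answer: 3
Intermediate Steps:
t(l) = -l (t(l) = l*(-1) = -l)
X(W, Z) = -W + W*Z (X(W, Z) = W*Z - W = -W + W*Z)
q(M) = 7/3 - M²/3 (q(M) = 2 - ((M² + M*M) - 2)/6 = 2 - ((M² + M²) - 2)/6 = 2 - (2*M² - 2)/6 = 2 - (-2 + 2*M²)/6 = 2 + (⅓ - M²/3) = 7/3 - M²/3)
I = -3 (I = -7 + 2² = -7 + 4 = -3)
I + X(3, -2)*q(3) = -3 + (3*(-1 - 2))*(7/3 - ⅓*3²) = -3 + (3*(-3))*(7/3 - ⅓*9) = -3 - 9*(7/3 - 3) = -3 - 9*(-⅔) = -3 + 6 = 3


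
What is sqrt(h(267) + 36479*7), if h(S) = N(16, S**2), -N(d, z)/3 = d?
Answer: sqrt(255305) ≈ 505.28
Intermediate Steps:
N(d, z) = -3*d
h(S) = -48 (h(S) = -3*16 = -48)
sqrt(h(267) + 36479*7) = sqrt(-48 + 36479*7) = sqrt(-48 + 255353) = sqrt(255305)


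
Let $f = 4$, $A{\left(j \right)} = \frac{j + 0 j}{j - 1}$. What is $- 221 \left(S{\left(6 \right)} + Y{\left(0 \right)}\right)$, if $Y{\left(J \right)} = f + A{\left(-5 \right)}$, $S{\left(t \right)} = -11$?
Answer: $\frac{8177}{6} \approx 1362.8$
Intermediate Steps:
$A{\left(j \right)} = \frac{j}{-1 + j}$ ($A{\left(j \right)} = \frac{j + 0}{-1 + j} = \frac{j}{-1 + j}$)
$Y{\left(J \right)} = \frac{29}{6}$ ($Y{\left(J \right)} = 4 - \frac{5}{-1 - 5} = 4 - \frac{5}{-6} = 4 - - \frac{5}{6} = 4 + \frac{5}{6} = \frac{29}{6}$)
$- 221 \left(S{\left(6 \right)} + Y{\left(0 \right)}\right) = - 221 \left(-11 + \frac{29}{6}\right) = \left(-221\right) \left(- \frac{37}{6}\right) = \frac{8177}{6}$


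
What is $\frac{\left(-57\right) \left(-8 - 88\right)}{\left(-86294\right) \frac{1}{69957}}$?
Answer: $- \frac{191402352}{43147} \approx -4436.1$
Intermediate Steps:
$\frac{\left(-57\right) \left(-8 - 88\right)}{\left(-86294\right) \frac{1}{69957}} = \frac{\left(-57\right) \left(-96\right)}{\left(-86294\right) \frac{1}{69957}} = \frac{5472}{- \frac{86294}{69957}} = 5472 \left(- \frac{69957}{86294}\right) = - \frac{191402352}{43147}$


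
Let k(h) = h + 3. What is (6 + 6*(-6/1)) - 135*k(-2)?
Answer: -165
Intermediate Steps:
k(h) = 3 + h
(6 + 6*(-6/1)) - 135*k(-2) = (6 + 6*(-6/1)) - 135*(3 - 2) = (6 + 6*(-6*1)) - 135*1 = (6 + 6*(-6)) - 135 = (6 - 36) - 135 = -30 - 135 = -165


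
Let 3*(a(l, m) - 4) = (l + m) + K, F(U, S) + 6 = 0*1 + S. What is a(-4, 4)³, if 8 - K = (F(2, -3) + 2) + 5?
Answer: 10648/27 ≈ 394.37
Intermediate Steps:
F(U, S) = -6 + S (F(U, S) = -6 + (0*1 + S) = -6 + (0 + S) = -6 + S)
K = 10 (K = 8 - (((-6 - 3) + 2) + 5) = 8 - ((-9 + 2) + 5) = 8 - (-7 + 5) = 8 - 1*(-2) = 8 + 2 = 10)
a(l, m) = 22/3 + l/3 + m/3 (a(l, m) = 4 + ((l + m) + 10)/3 = 4 + (10 + l + m)/3 = 4 + (10/3 + l/3 + m/3) = 22/3 + l/3 + m/3)
a(-4, 4)³ = (22/3 + (⅓)*(-4) + (⅓)*4)³ = (22/3 - 4/3 + 4/3)³ = (22/3)³ = 10648/27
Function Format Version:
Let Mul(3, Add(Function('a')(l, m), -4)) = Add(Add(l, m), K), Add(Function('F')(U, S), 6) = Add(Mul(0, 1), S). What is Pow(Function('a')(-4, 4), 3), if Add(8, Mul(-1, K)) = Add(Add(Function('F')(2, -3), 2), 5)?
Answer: Rational(10648, 27) ≈ 394.37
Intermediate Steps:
Function('F')(U, S) = Add(-6, S) (Function('F')(U, S) = Add(-6, Add(Mul(0, 1), S)) = Add(-6, Add(0, S)) = Add(-6, S))
K = 10 (K = Add(8, Mul(-1, Add(Add(Add(-6, -3), 2), 5))) = Add(8, Mul(-1, Add(Add(-9, 2), 5))) = Add(8, Mul(-1, Add(-7, 5))) = Add(8, Mul(-1, -2)) = Add(8, 2) = 10)
Function('a')(l, m) = Add(Rational(22, 3), Mul(Rational(1, 3), l), Mul(Rational(1, 3), m)) (Function('a')(l, m) = Add(4, Mul(Rational(1, 3), Add(Add(l, m), 10))) = Add(4, Mul(Rational(1, 3), Add(10, l, m))) = Add(4, Add(Rational(10, 3), Mul(Rational(1, 3), l), Mul(Rational(1, 3), m))) = Add(Rational(22, 3), Mul(Rational(1, 3), l), Mul(Rational(1, 3), m)))
Pow(Function('a')(-4, 4), 3) = Pow(Add(Rational(22, 3), Mul(Rational(1, 3), -4), Mul(Rational(1, 3), 4)), 3) = Pow(Add(Rational(22, 3), Rational(-4, 3), Rational(4, 3)), 3) = Pow(Rational(22, 3), 3) = Rational(10648, 27)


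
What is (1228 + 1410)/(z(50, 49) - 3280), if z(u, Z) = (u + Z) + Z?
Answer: -1319/1566 ≈ -0.84227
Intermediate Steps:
z(u, Z) = u + 2*Z (z(u, Z) = (Z + u) + Z = u + 2*Z)
(1228 + 1410)/(z(50, 49) - 3280) = (1228 + 1410)/((50 + 2*49) - 3280) = 2638/((50 + 98) - 3280) = 2638/(148 - 3280) = 2638/(-3132) = 2638*(-1/3132) = -1319/1566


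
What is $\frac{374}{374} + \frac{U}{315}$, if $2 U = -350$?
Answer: $\frac{4}{9} \approx 0.44444$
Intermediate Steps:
$U = -175$ ($U = \frac{1}{2} \left(-350\right) = -175$)
$\frac{374}{374} + \frac{U}{315} = \frac{374}{374} - \frac{175}{315} = 374 \cdot \frac{1}{374} - \frac{5}{9} = 1 - \frac{5}{9} = \frac{4}{9}$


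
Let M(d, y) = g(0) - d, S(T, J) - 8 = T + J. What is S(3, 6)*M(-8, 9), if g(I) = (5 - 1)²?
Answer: 408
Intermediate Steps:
g(I) = 16 (g(I) = 4² = 16)
S(T, J) = 8 + J + T (S(T, J) = 8 + (T + J) = 8 + (J + T) = 8 + J + T)
M(d, y) = 16 - d
S(3, 6)*M(-8, 9) = (8 + 6 + 3)*(16 - 1*(-8)) = 17*(16 + 8) = 17*24 = 408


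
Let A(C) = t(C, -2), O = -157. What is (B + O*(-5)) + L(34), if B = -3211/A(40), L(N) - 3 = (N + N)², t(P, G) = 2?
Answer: 7613/2 ≈ 3806.5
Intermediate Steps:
A(C) = 2
L(N) = 3 + 4*N² (L(N) = 3 + (N + N)² = 3 + (2*N)² = 3 + 4*N²)
B = -3211/2 ≈ -1605.5
(B + O*(-5)) + L(34) = (-3211/2 - 157*(-5)) + (3 + 4*34²) = (-3211/2 + 785) + (3 + 4*1156) = -1641/2 + (3 + 4624) = -1641/2 + 4627 = 7613/2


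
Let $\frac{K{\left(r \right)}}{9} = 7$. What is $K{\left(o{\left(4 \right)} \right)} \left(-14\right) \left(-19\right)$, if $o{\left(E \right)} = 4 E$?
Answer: $16758$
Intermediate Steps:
$K{\left(r \right)} = 63$ ($K{\left(r \right)} = 9 \cdot 7 = 63$)
$K{\left(o{\left(4 \right)} \right)} \left(-14\right) \left(-19\right) = 63 \left(-14\right) \left(-19\right) = \left(-882\right) \left(-19\right) = 16758$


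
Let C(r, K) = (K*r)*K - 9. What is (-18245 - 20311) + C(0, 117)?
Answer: -38565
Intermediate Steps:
C(r, K) = -9 + r*K² (C(r, K) = r*K² - 9 = -9 + r*K²)
(-18245 - 20311) + C(0, 117) = (-18245 - 20311) + (-9 + 0*117²) = -38556 + (-9 + 0*13689) = -38556 + (-9 + 0) = -38556 - 9 = -38565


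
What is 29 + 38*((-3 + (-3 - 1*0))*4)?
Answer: -883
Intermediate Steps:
29 + 38*((-3 + (-3 - 1*0))*4) = 29 + 38*((-3 + (-3 + 0))*4) = 29 + 38*((-3 - 3)*4) = 29 + 38*(-6*4) = 29 + 38*(-24) = 29 - 912 = -883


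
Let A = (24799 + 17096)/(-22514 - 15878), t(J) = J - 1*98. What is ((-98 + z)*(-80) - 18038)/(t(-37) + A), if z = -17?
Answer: 37700944/580535 ≈ 64.942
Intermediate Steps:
t(J) = -98 + J (t(J) = J - 98 = -98 + J)
A = -41895/38392 (A = 41895/(-38392) = 41895*(-1/38392) = -41895/38392 ≈ -1.0912)
((-98 + z)*(-80) - 18038)/(t(-37) + A) = ((-98 - 17)*(-80) - 18038)/((-98 - 37) - 41895/38392) = (-115*(-80) - 18038)/(-135 - 41895/38392) = (9200 - 18038)/(-5224815/38392) = -8838*(-38392/5224815) = 37700944/580535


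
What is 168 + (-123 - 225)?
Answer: -180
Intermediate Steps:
168 + (-123 - 225) = 168 - 348 = -180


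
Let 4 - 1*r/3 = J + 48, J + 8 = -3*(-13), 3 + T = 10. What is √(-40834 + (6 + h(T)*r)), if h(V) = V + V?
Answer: I*√43978 ≈ 209.71*I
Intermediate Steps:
T = 7 (T = -3 + 10 = 7)
J = 31 (J = -8 - 3*(-13) = -8 + 39 = 31)
h(V) = 2*V
r = -225 (r = 12 - 3*(31 + 48) = 12 - 3*79 = 12 - 237 = -225)
√(-40834 + (6 + h(T)*r)) = √(-40834 + (6 + (2*7)*(-225))) = √(-40834 + (6 + 14*(-225))) = √(-40834 + (6 - 3150)) = √(-40834 - 3144) = √(-43978) = I*√43978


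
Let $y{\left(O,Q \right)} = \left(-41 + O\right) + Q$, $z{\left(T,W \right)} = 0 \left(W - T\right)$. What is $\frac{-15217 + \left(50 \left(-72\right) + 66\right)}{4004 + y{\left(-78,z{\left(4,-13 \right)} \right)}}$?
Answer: $- \frac{18751}{3885} \approx -4.8265$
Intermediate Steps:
$z{\left(T,W \right)} = 0$
$y{\left(O,Q \right)} = -41 + O + Q$
$\frac{-15217 + \left(50 \left(-72\right) + 66\right)}{4004 + y{\left(-78,z{\left(4,-13 \right)} \right)}} = \frac{-15217 + \left(50 \left(-72\right) + 66\right)}{4004 - 119} = \frac{-15217 + \left(-3600 + 66\right)}{4004 - 119} = \frac{-15217 - 3534}{3885} = \left(-18751\right) \frac{1}{3885} = - \frac{18751}{3885}$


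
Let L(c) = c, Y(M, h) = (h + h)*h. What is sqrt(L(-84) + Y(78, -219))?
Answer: sqrt(95838) ≈ 309.58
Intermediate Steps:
Y(M, h) = 2*h**2 (Y(M, h) = (2*h)*h = 2*h**2)
sqrt(L(-84) + Y(78, -219)) = sqrt(-84 + 2*(-219)**2) = sqrt(-84 + 2*47961) = sqrt(-84 + 95922) = sqrt(95838)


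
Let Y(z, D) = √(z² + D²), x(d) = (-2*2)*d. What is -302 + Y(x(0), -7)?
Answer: -295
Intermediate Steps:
x(d) = -4*d
Y(z, D) = √(D² + z²)
-302 + Y(x(0), -7) = -302 + √((-7)² + (-4*0)²) = -302 + √(49 + 0²) = -302 + √(49 + 0) = -302 + √49 = -302 + 7 = -295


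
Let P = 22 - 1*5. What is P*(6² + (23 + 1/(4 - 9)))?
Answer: 4998/5 ≈ 999.60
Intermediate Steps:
P = 17 (P = 22 - 5 = 17)
P*(6² + (23 + 1/(4 - 9))) = 17*(6² + (23 + 1/(4 - 9))) = 17*(36 + (23 + 1/(-5))) = 17*(36 + (23 - ⅕)) = 17*(36 + 114/5) = 17*(294/5) = 4998/5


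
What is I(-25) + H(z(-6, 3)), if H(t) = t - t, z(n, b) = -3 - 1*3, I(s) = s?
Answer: -25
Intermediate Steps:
z(n, b) = -6 (z(n, b) = -3 - 3 = -6)
H(t) = 0
I(-25) + H(z(-6, 3)) = -25 + 0 = -25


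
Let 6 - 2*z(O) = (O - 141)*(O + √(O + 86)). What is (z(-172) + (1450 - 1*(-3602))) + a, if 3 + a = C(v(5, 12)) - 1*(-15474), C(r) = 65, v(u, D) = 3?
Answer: -6327 + 313*I*√86/2 ≈ -6327.0 + 1451.3*I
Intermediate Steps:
a = 15536 (a = -3 + (65 - 1*(-15474)) = -3 + (65 + 15474) = -3 + 15539 = 15536)
z(O) = 3 - (-141 + O)*(O + √(86 + O))/2 (z(O) = 3 - (O - 141)*(O + √(O + 86))/2 = 3 - (-141 + O)*(O + √(86 + O))/2)
(z(-172) + (1450 - 1*(-3602))) + a = ((3 - ½*(-172)² + (141/2)*(-172) + 141*√(86 - 172)/2 - ½*(-172)*√(86 - 172)) + (1450 - 1*(-3602))) + 15536 = ((3 - ½*29584 - 12126 + 141*√(-86)/2 - ½*(-172)*√(-86)) + (1450 + 3602)) + 15536 = ((3 - 14792 - 12126 + 141*(I*√86)/2 - ½*(-172)*I*√86) + 5052) + 15536 = ((3 - 14792 - 12126 + 141*I*√86/2 + 86*I*√86) + 5052) + 15536 = ((-26915 + 313*I*√86/2) + 5052) + 15536 = (-21863 + 313*I*√86/2) + 15536 = -6327 + 313*I*√86/2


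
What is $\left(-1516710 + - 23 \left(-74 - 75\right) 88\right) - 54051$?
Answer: $-1269185$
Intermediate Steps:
$\left(-1516710 + - 23 \left(-74 - 75\right) 88\right) - 54051 = \left(-1516710 + \left(-23\right) \left(-149\right) 88\right) - 54051 = \left(-1516710 + 3427 \cdot 88\right) - 54051 = \left(-1516710 + 301576\right) - 54051 = -1215134 - 54051 = -1269185$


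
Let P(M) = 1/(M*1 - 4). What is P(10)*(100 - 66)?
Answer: 17/3 ≈ 5.6667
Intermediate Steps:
P(M) = 1/(-4 + M) (P(M) = 1/(M - 4) = 1/(-4 + M))
P(10)*(100 - 66) = (100 - 66)/(-4 + 10) = 34/6 = (⅙)*34 = 17/3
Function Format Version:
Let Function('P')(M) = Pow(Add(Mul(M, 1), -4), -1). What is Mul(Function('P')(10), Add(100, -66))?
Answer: Rational(17, 3) ≈ 5.6667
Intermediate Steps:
Function('P')(M) = Pow(Add(-4, M), -1) (Function('P')(M) = Pow(Add(M, -4), -1) = Pow(Add(-4, M), -1))
Mul(Function('P')(10), Add(100, -66)) = Mul(Pow(Add(-4, 10), -1), Add(100, -66)) = Mul(Pow(6, -1), 34) = Mul(Rational(1, 6), 34) = Rational(17, 3)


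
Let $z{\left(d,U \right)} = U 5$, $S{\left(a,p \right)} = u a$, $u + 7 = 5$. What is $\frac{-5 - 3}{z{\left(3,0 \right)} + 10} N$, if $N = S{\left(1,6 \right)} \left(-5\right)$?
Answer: $-8$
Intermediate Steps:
$u = -2$ ($u = -7 + 5 = -2$)
$S{\left(a,p \right)} = - 2 a$
$z{\left(d,U \right)} = 5 U$
$N = 10$ ($N = \left(-2\right) 1 \left(-5\right) = \left(-2\right) \left(-5\right) = 10$)
$\frac{-5 - 3}{z{\left(3,0 \right)} + 10} N = \frac{-5 - 3}{5 \cdot 0 + 10} \cdot 10 = - \frac{8}{0 + 10} \cdot 10 = - \frac{8}{10} \cdot 10 = \left(-8\right) \frac{1}{10} \cdot 10 = \left(- \frac{4}{5}\right) 10 = -8$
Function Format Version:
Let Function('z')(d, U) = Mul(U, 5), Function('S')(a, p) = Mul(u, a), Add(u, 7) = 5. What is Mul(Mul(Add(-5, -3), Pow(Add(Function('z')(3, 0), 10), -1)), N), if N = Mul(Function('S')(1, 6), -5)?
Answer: -8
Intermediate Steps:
u = -2 (u = Add(-7, 5) = -2)
Function('S')(a, p) = Mul(-2, a)
Function('z')(d, U) = Mul(5, U)
N = 10 (N = Mul(Mul(-2, 1), -5) = Mul(-2, -5) = 10)
Mul(Mul(Add(-5, -3), Pow(Add(Function('z')(3, 0), 10), -1)), N) = Mul(Mul(Add(-5, -3), Pow(Add(Mul(5, 0), 10), -1)), 10) = Mul(Mul(-8, Pow(Add(0, 10), -1)), 10) = Mul(Mul(-8, Pow(10, -1)), 10) = Mul(Mul(-8, Rational(1, 10)), 10) = Mul(Rational(-4, 5), 10) = -8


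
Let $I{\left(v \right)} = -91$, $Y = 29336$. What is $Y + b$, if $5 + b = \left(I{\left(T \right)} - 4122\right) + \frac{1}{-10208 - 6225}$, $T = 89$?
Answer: $\frac{412764093}{16433} \approx 25118.0$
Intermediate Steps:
$b = - \frac{69314395}{16433}$ ($b = -5 + \left(\left(-91 - 4122\right) + \frac{1}{-10208 - 6225}\right) = -5 - \left(4213 - \frac{1}{-16433}\right) = -5 - \frac{69232230}{16433} = - \frac{69314395}{16433} \approx -4218.0$)
$Y + b = 29336 - \frac{69314395}{16433} = \frac{412764093}{16433}$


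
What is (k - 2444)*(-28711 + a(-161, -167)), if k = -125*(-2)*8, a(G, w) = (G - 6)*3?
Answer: 12970128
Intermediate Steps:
a(G, w) = -18 + 3*G (a(G, w) = (-6 + G)*3 = -18 + 3*G)
k = 2000 (k = -25*(-10)*8 = 250*8 = 2000)
(k - 2444)*(-28711 + a(-161, -167)) = (2000 - 2444)*(-28711 + (-18 + 3*(-161))) = -444*(-28711 + (-18 - 483)) = -444*(-28711 - 501) = -444*(-29212) = 12970128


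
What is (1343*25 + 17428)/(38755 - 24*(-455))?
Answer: 51003/49675 ≈ 1.0267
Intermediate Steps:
(1343*25 + 17428)/(38755 - 24*(-455)) = (33575 + 17428)/(38755 + 10920) = 51003/49675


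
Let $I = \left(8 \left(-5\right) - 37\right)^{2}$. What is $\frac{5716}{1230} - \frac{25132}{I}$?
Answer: $\frac{1488902}{3646335} \approx 0.40833$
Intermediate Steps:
$I = 5929$ ($I = \left(-40 - 37\right)^{2} = \left(-77\right)^{2} = 5929$)
$\frac{5716}{1230} - \frac{25132}{I} = \frac{5716}{1230} - \frac{25132}{5929} = 5716 \cdot \frac{1}{1230} - \frac{25132}{5929} = \frac{2858}{615} - \frac{25132}{5929} = \frac{1488902}{3646335}$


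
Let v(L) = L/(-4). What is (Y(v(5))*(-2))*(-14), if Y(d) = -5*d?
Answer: 175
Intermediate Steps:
v(L) = -L/4 (v(L) = L*(-¼) = -L/4)
(Y(v(5))*(-2))*(-14) = (-(-5)*5/4*(-2))*(-14) = (-5*(-5/4)*(-2))*(-14) = ((25/4)*(-2))*(-14) = -25/2*(-14) = 175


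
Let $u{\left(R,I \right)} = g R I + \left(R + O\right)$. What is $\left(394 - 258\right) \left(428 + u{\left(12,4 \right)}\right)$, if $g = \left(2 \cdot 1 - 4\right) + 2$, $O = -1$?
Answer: $59704$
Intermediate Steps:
$g = 0$ ($g = \left(2 - 4\right) + 2 = -2 + 2 = 0$)
$u{\left(R,I \right)} = -1 + R$ ($u{\left(R,I \right)} = 0 R I + \left(R - 1\right) = 0 I + \left(-1 + R\right) = 0 + \left(-1 + R\right) = -1 + R$)
$\left(394 - 258\right) \left(428 + u{\left(12,4 \right)}\right) = \left(394 - 258\right) \left(428 + \left(-1 + 12\right)\right) = 136 \left(428 + 11\right) = 136 \cdot 439 = 59704$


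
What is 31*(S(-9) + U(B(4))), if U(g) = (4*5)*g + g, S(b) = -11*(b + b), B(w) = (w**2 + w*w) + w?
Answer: 29574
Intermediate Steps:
B(w) = w + 2*w**2 (B(w) = (w**2 + w**2) + w = 2*w**2 + w = w + 2*w**2)
S(b) = -22*b
U(g) = 21*g (U(g) = 20*g + g = 21*g)
31*(S(-9) + U(B(4))) = 31*(-22*(-9) + 21*(4*(1 + 2*4))) = 31*(198 + 21*(4*(1 + 8))) = 31*(198 + 21*(4*9)) = 31*(198 + 21*36) = 31*(198 + 756) = 31*954 = 29574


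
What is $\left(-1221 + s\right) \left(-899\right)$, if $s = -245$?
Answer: $1317934$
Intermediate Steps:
$\left(-1221 + s\right) \left(-899\right) = \left(-1221 - 245\right) \left(-899\right) = \left(-1466\right) \left(-899\right) = 1317934$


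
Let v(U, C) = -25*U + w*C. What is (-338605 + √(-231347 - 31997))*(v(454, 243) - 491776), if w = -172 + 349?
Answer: 155797239575 - 1840460*I*√16459 ≈ 1.558e+11 - 2.3612e+8*I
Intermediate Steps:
w = 177
v(U, C) = -25*U + 177*C
(-338605 + √(-231347 - 31997))*(v(454, 243) - 491776) = (-338605 + √(-231347 - 31997))*((-25*454 + 177*243) - 491776) = (-338605 + √(-263344))*((-11350 + 43011) - 491776) = (-338605 + 4*I*√16459)*(31661 - 491776) = (-338605 + 4*I*√16459)*(-460115) = 155797239575 - 1840460*I*√16459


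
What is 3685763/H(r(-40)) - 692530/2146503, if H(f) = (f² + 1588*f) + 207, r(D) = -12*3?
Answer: -2650017006413/39828363165 ≈ -66.536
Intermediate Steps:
r(D) = -36
H(f) = 207 + f² + 1588*f
3685763/H(r(-40)) - 692530/2146503 = 3685763/(207 + (-36)² + 1588*(-36)) - 692530/2146503 = 3685763/(207 + 1296 - 57168) - 692530*1/2146503 = 3685763/(-55665) - 692530/2146503 = 3685763*(-1/55665) - 692530/2146503 = -3685763/55665 - 692530/2146503 = -2650017006413/39828363165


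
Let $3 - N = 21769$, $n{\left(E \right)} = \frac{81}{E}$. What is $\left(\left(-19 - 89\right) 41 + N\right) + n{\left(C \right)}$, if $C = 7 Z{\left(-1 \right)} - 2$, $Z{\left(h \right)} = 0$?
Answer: $- \frac{52469}{2} \approx -26235.0$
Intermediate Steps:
$C = -2$ ($C = 7 \cdot 0 - 2 = 0 - 2 = -2$)
$N = -21766$ ($N = 3 - 21769 = -21766$)
$\left(\left(-19 - 89\right) 41 + N\right) + n{\left(C \right)} = \left(\left(-19 - 89\right) 41 - 21766\right) + \frac{81}{-2} = \left(\left(-108\right) 41 - 21766\right) + 81 \left(- \frac{1}{2}\right) = \left(-4428 - 21766\right) - \frac{81}{2} = -26194 - \frac{81}{2} = - \frac{52469}{2}$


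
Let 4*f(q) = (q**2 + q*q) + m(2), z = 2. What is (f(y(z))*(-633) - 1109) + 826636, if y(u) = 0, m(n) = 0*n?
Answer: 825527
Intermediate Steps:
m(n) = 0
f(q) = q**2/2 (f(q) = ((q**2 + q*q) + 0)/4 = ((q**2 + q**2) + 0)/4 = (2*q**2 + 0)/4 = (2*q**2)/4 = q**2/2)
(f(y(z))*(-633) - 1109) + 826636 = (((1/2)*0**2)*(-633) - 1109) + 826636 = (((1/2)*0)*(-633) - 1109) + 826636 = (0*(-633) - 1109) + 826636 = (0 - 1109) + 826636 = -1109 + 826636 = 825527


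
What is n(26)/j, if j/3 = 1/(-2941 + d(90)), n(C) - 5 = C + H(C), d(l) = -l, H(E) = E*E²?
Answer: -17788939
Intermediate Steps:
H(E) = E³
n(C) = 5 + C + C³ (n(C) = 5 + (C + C³) = 5 + C + C³)
j = -3/3031 (j = 3/(-2941 - 1*90) = 3/(-2941 - 90) = 3/(-3031) = 3*(-1/3031) = -3/3031 ≈ -0.00098977)
n(26)/j = (5 + 26 + 26³)/(-3/3031) = (5 + 26 + 17576)*(-3031/3) = 17607*(-3031/3) = -17788939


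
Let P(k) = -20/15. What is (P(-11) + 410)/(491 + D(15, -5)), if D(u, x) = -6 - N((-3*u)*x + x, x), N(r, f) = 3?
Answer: 613/723 ≈ 0.84786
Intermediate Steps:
P(k) = -4/3 (P(k) = -20*1/15 = -4/3)
D(u, x) = -9 (D(u, x) = -6 - 1*3 = -6 - 3 = -9)
(P(-11) + 410)/(491 + D(15, -5)) = (-4/3 + 410)/(491 - 9) = (1226/3)/482 = (1226/3)*(1/482) = 613/723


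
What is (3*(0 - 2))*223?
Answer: -1338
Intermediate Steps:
(3*(0 - 2))*223 = (3*(-2))*223 = -6*223 = -1338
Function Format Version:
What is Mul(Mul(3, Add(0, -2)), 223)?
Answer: -1338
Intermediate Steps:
Mul(Mul(3, Add(0, -2)), 223) = Mul(Mul(3, -2), 223) = Mul(-6, 223) = -1338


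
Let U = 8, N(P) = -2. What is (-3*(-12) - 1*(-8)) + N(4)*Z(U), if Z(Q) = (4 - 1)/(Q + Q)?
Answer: 349/8 ≈ 43.625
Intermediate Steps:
Z(Q) = 3/(2*Q) (Z(Q) = 3/((2*Q)) = 3*(1/(2*Q)) = 3/(2*Q))
(-3*(-12) - 1*(-8)) + N(4)*Z(U) = (-3*(-12) - 1*(-8)) - 3/8 = (36 + 8) - 3/8 = 44 - 2*3/16 = 44 - 3/8 = 349/8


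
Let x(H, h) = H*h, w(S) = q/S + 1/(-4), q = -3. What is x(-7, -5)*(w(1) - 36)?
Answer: -5495/4 ≈ -1373.8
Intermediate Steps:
w(S) = -¼ - 3/S (w(S) = -3/S + 1/(-4) = -3/S + 1*(-¼) = -3/S - ¼ = -¼ - 3/S)
x(-7, -5)*(w(1) - 36) = (-7*(-5))*((¼)*(-12 - 1*1)/1 - 36) = 35*((¼)*1*(-12 - 1) - 36) = 35*((¼)*1*(-13) - 36) = 35*(-13/4 - 36) = 35*(-157/4) = -5495/4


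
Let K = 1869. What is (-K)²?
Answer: 3493161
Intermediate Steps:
(-K)² = (-1*1869)² = (-1869)² = 3493161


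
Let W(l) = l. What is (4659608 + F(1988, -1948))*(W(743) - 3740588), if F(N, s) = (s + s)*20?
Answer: -17134802958360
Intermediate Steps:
F(N, s) = 40*s (F(N, s) = (2*s)*20 = 40*s)
(4659608 + F(1988, -1948))*(W(743) - 3740588) = (4659608 + 40*(-1948))*(743 - 3740588) = (4659608 - 77920)*(-3739845) = 4581688*(-3739845) = -17134802958360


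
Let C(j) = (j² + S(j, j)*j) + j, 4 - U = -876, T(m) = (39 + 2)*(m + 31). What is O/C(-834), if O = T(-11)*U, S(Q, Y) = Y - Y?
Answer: 360800/347361 ≈ 1.0387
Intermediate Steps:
T(m) = 1271 + 41*m (T(m) = 41*(31 + m) = 1271 + 41*m)
S(Q, Y) = 0
U = 880 (U = 4 - 1*(-876) = 4 + 876 = 880)
C(j) = j + j² (C(j) = (j² + 0*j) + j = (j² + 0) + j = j² + j = j + j²)
O = 721600 (O = (1271 + 41*(-11))*880 = (1271 - 451)*880 = 820*880 = 721600)
O/C(-834) = 721600/((-834*(1 - 834))) = 721600/((-834*(-833))) = 721600/694722 = 721600*(1/694722) = 360800/347361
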